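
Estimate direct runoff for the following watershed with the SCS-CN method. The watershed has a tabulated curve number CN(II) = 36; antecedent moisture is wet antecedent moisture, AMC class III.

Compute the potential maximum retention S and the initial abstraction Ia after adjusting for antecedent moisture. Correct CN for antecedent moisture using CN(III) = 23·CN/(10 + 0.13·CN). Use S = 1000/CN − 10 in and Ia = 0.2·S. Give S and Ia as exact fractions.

CN(III) from CN(II)=36: (23·36)/(10 + 0.13·36) = 20700/367 ≈ 56.403
Max retention: S = 1000/(20700/367) − 10 = 1600/207 in (≈ 7.729 in)
Ia = 0.2·(1600/207) = 320/207 in ≈ 1.546 in

S = 1600/207 in ≈ 7.729 in; Ia = 320/207 in ≈ 1.546 in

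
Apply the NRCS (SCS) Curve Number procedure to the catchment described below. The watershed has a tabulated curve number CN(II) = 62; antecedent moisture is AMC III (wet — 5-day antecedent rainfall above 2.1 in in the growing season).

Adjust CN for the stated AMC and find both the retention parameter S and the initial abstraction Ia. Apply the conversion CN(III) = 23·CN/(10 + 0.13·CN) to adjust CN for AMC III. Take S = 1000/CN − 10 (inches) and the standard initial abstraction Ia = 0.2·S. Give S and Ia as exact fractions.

S = 1900/713 in ≈ 2.665 in; Ia = 380/713 in ≈ 0.533 in

Adjust CN=62 to AMC III: 23·62/(10 + 0.13·62) → 1426 ÷ (903/50) = 71300/903 ≈ 78.959
Retention S: 1000/CN − 10 with CN=78.959 → S = 1900/713 ≈ 2.665 in
Ia = 0.2·(1900/713) = 380/713 in ≈ 0.533 in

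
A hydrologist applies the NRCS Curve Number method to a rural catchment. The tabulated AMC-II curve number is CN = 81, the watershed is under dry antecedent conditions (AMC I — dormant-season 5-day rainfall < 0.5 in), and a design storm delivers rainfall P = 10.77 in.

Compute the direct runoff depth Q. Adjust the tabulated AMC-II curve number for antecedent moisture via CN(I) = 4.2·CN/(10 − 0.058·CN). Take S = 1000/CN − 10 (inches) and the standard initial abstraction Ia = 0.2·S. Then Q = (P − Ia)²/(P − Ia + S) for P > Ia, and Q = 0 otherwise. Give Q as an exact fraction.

CN(I) from CN(II)=81: (4.2·81)/(10 − 0.058·81) = 170100/2651 ≈ 64.164
S = 1000/(170100/2651) − 10 = 9500/1701 in ≈ 5.585 in
Ia = 0.2S: 0.2·5.585 = 1.117 in (exactly 1900/1701)
Since P=10.770 > Ia=1.117: effective rainfall P−Ia = 1641977/170100 in
Runoff Q = (P−Ia)²/(P−Ia+S) = (9.653)²/(9.653+5.585) = 2696088468529/440895287700 ≈ 6.115 in

Q = 2696088468529/440895287700 in ≈ 6.115 in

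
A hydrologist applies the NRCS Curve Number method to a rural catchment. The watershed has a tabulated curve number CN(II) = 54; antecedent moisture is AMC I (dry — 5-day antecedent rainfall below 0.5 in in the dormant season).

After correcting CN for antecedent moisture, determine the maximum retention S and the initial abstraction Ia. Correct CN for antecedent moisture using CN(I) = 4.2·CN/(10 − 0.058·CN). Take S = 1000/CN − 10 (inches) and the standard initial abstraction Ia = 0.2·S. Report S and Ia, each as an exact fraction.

S = 11500/567 in ≈ 20.282 in; Ia = 2300/567 in ≈ 4.056 in

Adjust CN=54 to AMC I: 4.2·54/(10 − 0.058·54) → (1134/5) ÷ (1717/250) = 56700/1717 ≈ 33.023
Max retention: S = 1000/(56700/1717) − 10 = 11500/567 in (≈ 20.282 in)
Ia = 0.2S: 0.2·20.282 = 4.056 in (exactly 2300/567)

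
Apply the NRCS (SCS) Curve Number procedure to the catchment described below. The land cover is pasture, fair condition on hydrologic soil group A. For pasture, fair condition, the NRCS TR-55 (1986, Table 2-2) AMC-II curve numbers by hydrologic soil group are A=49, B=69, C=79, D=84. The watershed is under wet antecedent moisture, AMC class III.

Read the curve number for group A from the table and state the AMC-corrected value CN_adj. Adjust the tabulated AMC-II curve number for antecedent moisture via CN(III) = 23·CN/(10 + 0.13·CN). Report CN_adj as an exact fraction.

NRCS table: pasture, fair condition, soil group A → CN(II) = 49
Adjust CN=49 to AMC III: 23·49/(10 + 0.13·49) → 1127 ÷ (1637/100) = 112700/1637 ≈ 68.845

CN_adj = 112700/1637 ≈ 68.845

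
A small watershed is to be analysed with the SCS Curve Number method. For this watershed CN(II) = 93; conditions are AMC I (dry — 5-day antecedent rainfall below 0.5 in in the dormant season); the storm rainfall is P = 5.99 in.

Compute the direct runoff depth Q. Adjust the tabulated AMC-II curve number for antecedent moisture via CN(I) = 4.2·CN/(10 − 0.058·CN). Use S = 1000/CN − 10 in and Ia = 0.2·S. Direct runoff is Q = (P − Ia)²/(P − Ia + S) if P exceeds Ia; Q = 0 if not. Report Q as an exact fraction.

Dry (AMC I): CN(I) = 4.2·93/(10 − 0.058·93) = (1953/5)/(2303/500) = 27900/329 ≈ 84.802
Max retention: S = 1000/(27900/329) − 10 = 500/279 in (≈ 1.792 in)
Ia = 0.2S: 0.2·1.792 = 0.358 in (exactly 100/279)
Excess rainfall: 5.990 − 0.358 = 5.632 in; P > Ia so Q > 0
Q = (157121/27900)²/((157121/27900) + 500/279) = (24687008641/778410000)/(207121/27900) = 24687008641/5778675900 in ≈ 4.272 in

Q = 24687008641/5778675900 in ≈ 4.272 in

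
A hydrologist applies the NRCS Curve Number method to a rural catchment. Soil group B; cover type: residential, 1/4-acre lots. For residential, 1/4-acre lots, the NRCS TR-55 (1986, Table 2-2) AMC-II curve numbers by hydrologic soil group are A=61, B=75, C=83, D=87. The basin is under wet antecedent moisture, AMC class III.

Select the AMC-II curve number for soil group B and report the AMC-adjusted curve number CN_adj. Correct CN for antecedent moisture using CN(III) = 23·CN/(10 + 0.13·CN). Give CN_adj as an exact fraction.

NRCS table: residential, 1/4-acre lots, soil group B → CN(II) = 75
Wet (AMC III): CN(III) = 23·75/(10 + 0.13·75) = 1725/(79/4) = 6900/79 ≈ 87.342

CN_adj = 6900/79 ≈ 87.342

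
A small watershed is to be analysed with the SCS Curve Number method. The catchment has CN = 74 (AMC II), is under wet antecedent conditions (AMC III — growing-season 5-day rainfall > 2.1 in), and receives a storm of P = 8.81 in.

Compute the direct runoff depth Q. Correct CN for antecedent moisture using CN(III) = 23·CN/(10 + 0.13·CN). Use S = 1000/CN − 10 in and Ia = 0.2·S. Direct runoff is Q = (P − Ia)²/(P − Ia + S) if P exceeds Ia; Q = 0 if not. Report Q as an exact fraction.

Q = 523786560361/72652508100 in ≈ 7.209 in

CN(III) from CN(II)=74: (23·74)/(10 + 0.13·74) = 85100/981 ≈ 86.748
Max retention: S = 1000/(85100/981) − 10 = 1300/851 in (≈ 1.528 in)
Ia = 0.2S: 0.2·1.528 = 0.306 in (exactly 260/851)
P − Ia = 8.810 − 0.306 = 723731/85100 ≈ 8.504 in (> 0, runoff occurs)
Runoff Q = (P−Ia)²/(P−Ia+S) = (8.504)²/(8.504+1.528) = 523786560361/72652508100 ≈ 7.209 in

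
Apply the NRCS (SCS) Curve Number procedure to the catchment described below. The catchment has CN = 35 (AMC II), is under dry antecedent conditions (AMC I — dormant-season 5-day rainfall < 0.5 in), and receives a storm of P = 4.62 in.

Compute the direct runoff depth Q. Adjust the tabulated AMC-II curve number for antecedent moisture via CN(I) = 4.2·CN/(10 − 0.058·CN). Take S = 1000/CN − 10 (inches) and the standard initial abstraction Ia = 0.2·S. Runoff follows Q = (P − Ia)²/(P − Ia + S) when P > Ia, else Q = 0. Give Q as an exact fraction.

Dry (AMC I): CN(I) = 4.2·35/(10 − 0.058·35) = 147/(797/100) = 14700/797 ≈ 18.444
Retention S: 1000/CN − 10 with CN=18.444 → S = 6500/147 ≈ 44.218 in
Ia = 0.2S: 0.2·44.218 = 8.844 in (exactly 1300/147)
P = 4.620 ≤ Ia = 8.844 in: entire storm abstracted, Q = 0.

Q = 0 in ≈ 0.000 in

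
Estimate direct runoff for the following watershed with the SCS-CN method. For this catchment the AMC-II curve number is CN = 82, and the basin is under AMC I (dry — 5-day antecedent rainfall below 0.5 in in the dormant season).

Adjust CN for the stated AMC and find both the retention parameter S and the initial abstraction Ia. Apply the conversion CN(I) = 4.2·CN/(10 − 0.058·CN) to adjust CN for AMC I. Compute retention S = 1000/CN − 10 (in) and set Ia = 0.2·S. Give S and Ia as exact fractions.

Adjust CN=82 to AMC I: 4.2·82/(10 − 0.058·82) → (1722/5) ÷ (1311/250) = 28700/437 ≈ 65.675
S = 1000/(28700/437) − 10 = 1500/287 in ≈ 5.226 in
Ia = 0.2S: 0.2·5.226 = 1.045 in (exactly 300/287)

S = 1500/287 in ≈ 5.226 in; Ia = 300/287 in ≈ 1.045 in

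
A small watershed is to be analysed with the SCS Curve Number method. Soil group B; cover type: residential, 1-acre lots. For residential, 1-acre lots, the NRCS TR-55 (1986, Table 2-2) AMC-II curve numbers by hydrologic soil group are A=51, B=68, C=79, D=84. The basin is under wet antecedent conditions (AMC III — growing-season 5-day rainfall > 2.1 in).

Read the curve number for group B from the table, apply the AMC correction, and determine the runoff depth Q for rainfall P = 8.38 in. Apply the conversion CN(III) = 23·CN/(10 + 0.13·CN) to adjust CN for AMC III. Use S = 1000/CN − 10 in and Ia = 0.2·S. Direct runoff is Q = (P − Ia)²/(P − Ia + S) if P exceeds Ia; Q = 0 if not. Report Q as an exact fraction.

Q = 24282677241/3828456950 in ≈ 6.343 in

NRCS table: residential, 1-acre lots, soil group B → CN(II) = 68
CN(III) from CN(II)=68: (23·68)/(10 + 0.13·68) = 39100/471 ≈ 83.015
S = 1000/(39100/471) − 10 = 800/391 in ≈ 2.046 in
Initial abstraction Ia = S/5 = (800/391)/5 = 160/391 ≈ 0.409 in
Since P=8.380 > Ia=0.409: effective rainfall P−Ia = 155829/19550 in
Q: (155829/19550)² ÷ (195829/19550) = 24282677241/3828456950 in (≈ 6.343 in)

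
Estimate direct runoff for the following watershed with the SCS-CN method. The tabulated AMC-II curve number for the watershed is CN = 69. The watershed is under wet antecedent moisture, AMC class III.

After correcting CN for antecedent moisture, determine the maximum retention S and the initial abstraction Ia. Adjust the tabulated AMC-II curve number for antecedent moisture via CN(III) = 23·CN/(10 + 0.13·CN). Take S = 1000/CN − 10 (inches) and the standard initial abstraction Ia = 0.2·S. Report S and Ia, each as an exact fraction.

S = 3100/1587 in ≈ 1.953 in; Ia = 620/1587 in ≈ 0.391 in

Wet (AMC III): CN(III) = 23·69/(10 + 0.13·69) = 1587/(1897/100) = 158700/1897 ≈ 83.658
S = 1000/(158700/1897) − 10 = 3100/1587 in ≈ 1.953 in
Ia = 0.2S: 0.2·1.953 = 0.391 in (exactly 620/1587)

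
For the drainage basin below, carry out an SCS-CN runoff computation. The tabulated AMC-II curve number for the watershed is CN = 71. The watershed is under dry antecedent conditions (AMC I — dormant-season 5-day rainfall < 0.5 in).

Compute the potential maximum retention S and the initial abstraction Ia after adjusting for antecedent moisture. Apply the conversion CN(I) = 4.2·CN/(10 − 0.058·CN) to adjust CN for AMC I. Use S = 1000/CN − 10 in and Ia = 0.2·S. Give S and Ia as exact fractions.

S = 14500/1491 in ≈ 9.725 in; Ia = 2900/1491 in ≈ 1.945 in

Adjust CN=71 to AMC I: 4.2·71/(10 − 0.058·71) → (1491/5) ÷ (2941/500) = 149100/2941 ≈ 50.697
Max retention: S = 1000/(149100/2941) − 10 = 14500/1491 in (≈ 9.725 in)
Initial abstraction Ia = S/5 = (14500/1491)/5 = 2900/1491 ≈ 1.945 in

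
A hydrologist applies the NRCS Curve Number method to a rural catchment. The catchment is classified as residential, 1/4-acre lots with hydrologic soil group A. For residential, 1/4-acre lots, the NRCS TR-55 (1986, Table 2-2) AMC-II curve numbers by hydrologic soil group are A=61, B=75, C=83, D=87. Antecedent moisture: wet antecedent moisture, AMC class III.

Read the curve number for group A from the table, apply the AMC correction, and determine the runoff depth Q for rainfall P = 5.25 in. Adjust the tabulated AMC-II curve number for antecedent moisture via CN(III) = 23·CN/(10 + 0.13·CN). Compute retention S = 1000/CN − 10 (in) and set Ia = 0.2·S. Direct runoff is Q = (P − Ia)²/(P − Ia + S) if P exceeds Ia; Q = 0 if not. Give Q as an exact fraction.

Q = 231317883/78461372 in ≈ 2.948 in

NRCS table: residential, 1/4-acre lots, soil group A → CN(II) = 61
CN(III) from CN(II)=61: (23·61)/(10 + 0.13·61) = 140300/1793 ≈ 78.249
Retention S: 1000/CN − 10 with CN=78.249 → S = 3900/1403 ≈ 2.780 in
Initial abstraction Ia = S/5 = (3900/1403)/5 = 780/1403 ≈ 0.556 in
Excess rainfall: 5.250 − 0.556 = 4.694 in; P > Ia so Q > 0
Q = (26343/5612)²/((26343/5612) + 3900/1403) = (693953649/31494544)/(41943/5612) = 231317883/78461372 in ≈ 2.948 in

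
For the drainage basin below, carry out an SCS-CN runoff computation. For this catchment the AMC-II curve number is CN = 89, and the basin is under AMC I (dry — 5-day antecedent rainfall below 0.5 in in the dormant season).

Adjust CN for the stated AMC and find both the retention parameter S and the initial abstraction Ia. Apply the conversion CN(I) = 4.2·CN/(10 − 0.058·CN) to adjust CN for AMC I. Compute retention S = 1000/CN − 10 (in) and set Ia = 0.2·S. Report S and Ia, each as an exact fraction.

Dry (AMC I): CN(I) = 4.2·89/(10 − 0.058·89) = (1869/5)/(2419/500) = 186900/2419 ≈ 77.263
Max retention: S = 1000/(186900/2419) − 10 = 5500/1869 in (≈ 2.943 in)
Ia = 0.2S: 0.2·2.943 = 0.589 in (exactly 1100/1869)

S = 5500/1869 in ≈ 2.943 in; Ia = 1100/1869 in ≈ 0.589 in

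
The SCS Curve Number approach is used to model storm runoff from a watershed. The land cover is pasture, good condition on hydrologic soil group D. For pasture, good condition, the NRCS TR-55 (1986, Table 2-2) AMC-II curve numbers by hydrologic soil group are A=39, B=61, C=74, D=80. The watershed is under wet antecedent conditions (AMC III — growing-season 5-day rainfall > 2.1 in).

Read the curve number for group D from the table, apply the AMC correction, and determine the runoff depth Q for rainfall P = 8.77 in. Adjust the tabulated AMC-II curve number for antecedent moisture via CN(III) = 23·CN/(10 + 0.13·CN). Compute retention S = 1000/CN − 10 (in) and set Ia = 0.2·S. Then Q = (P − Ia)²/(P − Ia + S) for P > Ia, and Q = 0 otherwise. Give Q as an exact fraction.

Q = 386948241/50993300 in ≈ 7.588 in

NRCS table: pasture, good condition, soil group D → CN(II) = 80
CN(III) from CN(II)=80: (23·80)/(10 + 0.13·80) = 4600/51 ≈ 90.196
S = 1000/(4600/51) − 10 = 25/23 in ≈ 1.087 in
Ia = 0.2S: 0.2·1.087 = 0.217 in (exactly 5/23)
Since P=8.770 > Ia=0.217: effective rainfall P−Ia = 19671/2300 in
Runoff Q = (P−Ia)²/(P−Ia+S) = (8.553)²/(8.553+1.087) = 386948241/50993300 ≈ 7.588 in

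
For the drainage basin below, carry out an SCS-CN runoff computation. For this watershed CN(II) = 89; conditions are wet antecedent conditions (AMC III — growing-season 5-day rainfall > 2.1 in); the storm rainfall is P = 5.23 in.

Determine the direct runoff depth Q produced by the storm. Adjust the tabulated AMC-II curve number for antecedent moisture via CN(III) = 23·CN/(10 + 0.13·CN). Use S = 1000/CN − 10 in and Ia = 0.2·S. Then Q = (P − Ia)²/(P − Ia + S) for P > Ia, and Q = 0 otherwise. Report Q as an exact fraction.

Q = 1099522113561/237161530700 in ≈ 4.636 in

Wet (AMC III): CN(III) = 23·89/(10 + 0.13·89) = 2047/(2157/100) = 204700/2157 ≈ 94.900
Retention S: 1000/CN − 10 with CN=94.900 → S = 1100/2047 ≈ 0.537 in
Initial abstraction Ia = S/5 = (1100/2047)/5 = 220/2047 ≈ 0.107 in
P − Ia = 5.230 − 0.107 = 1048581/204700 ≈ 5.123 in (> 0, runoff occurs)
Q: (1048581/204700)² ÷ (1158581/204700) = 1099522113561/237161530700 in (≈ 4.636 in)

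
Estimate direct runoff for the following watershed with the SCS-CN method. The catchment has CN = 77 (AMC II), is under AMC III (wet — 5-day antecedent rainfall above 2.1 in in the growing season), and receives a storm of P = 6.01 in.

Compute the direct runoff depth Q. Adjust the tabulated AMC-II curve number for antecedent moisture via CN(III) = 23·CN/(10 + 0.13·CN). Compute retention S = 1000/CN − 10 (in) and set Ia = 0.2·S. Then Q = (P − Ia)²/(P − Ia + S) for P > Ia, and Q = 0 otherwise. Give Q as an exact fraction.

Q = 1960452729/417932900 in ≈ 4.691 in

CN(III) from CN(II)=77: (23·77)/(10 + 0.13·77) = 7700/87 ≈ 88.506
S = 1000/(7700/87) − 10 = 100/77 in ≈ 1.299 in
Ia = 0.2·(100/77) = 20/77 in ≈ 0.260 in
Excess rainfall: 6.010 − 0.260 = 5.750 in; P > Ia so Q > 0
Runoff Q = (P−Ia)²/(P−Ia+S) = (5.750)²/(5.750+1.299) = 1960452729/417932900 ≈ 4.691 in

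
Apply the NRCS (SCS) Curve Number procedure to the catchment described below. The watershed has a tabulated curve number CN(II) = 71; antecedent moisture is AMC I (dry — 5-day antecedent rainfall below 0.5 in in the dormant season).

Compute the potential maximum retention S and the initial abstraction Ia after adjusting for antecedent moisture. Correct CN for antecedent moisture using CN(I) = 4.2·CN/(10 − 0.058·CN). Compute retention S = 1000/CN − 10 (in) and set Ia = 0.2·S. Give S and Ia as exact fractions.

Dry (AMC I): CN(I) = 4.2·71/(10 − 0.058·71) = (1491/5)/(2941/500) = 149100/2941 ≈ 50.697
Retention S: 1000/CN − 10 with CN=50.697 → S = 14500/1491 ≈ 9.725 in
Ia = 0.2·(14500/1491) = 2900/1491 in ≈ 1.945 in

S = 14500/1491 in ≈ 9.725 in; Ia = 2900/1491 in ≈ 1.945 in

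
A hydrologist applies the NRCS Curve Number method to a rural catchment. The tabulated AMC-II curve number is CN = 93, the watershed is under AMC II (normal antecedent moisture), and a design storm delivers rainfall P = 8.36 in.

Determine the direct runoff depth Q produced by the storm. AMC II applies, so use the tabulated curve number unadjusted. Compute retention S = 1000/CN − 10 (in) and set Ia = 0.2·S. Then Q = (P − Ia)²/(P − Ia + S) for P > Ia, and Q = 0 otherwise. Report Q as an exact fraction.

Q = 364313569/48446025 in ≈ 7.520 in

Average conditions: CN = 93 (no AMC adjustment).
Max retention: S = 1000/93 − 10 = 70/93 in (≈ 0.753 in)
Ia = 0.2·(70/93) = 14/93 in ≈ 0.151 in
P − Ia = 8.360 − 0.151 = 19087/2325 ≈ 8.209 in (> 0, runoff occurs)
Q = (19087/2325)²/((19087/2325) + 70/93) = (364313569/5405625)/(20837/2325) = 364313569/48446025 in ≈ 7.520 in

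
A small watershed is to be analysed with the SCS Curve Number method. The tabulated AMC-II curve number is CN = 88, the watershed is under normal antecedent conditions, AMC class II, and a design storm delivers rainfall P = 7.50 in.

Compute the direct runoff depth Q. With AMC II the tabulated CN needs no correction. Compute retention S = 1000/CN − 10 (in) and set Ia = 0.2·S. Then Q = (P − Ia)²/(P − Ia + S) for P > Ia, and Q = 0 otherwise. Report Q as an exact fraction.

CN(II) = 88; AMC II needs no correction.
S = 1000/88 − 10 = 15/11 in ≈ 1.364 in
Initial abstraction Ia = S/5 = (15/11)/5 = 3/11 ≈ 0.273 in
P − Ia = 7.500 − 0.273 = 159/22 ≈ 7.227 in (> 0, runoff occurs)
Q = (159/22)²/((159/22) + 15/11) = (25281/484)/(189/22) = 2809/462 in ≈ 6.080 in

Q = 2809/462 in ≈ 6.080 in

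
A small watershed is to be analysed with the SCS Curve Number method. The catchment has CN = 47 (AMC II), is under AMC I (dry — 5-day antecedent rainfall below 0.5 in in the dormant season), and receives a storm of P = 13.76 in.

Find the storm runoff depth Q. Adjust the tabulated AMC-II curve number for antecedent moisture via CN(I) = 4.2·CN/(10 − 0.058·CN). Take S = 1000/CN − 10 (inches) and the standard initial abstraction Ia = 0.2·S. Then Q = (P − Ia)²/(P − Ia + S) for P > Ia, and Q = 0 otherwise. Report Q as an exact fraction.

Dry (AMC I): CN(I) = 4.2·47/(10 − 0.058·47) = (987/5)/(3637/500) = 98700/3637 ≈ 27.138
Retention S: 1000/CN − 10 with CN=27.138 → S = 26500/987 ≈ 26.849 in
Ia = 0.2·(26500/987) = 5300/987 in ≈ 5.370 in
Since P=13.760 > Ia=5.370: effective rainfall P−Ia = 207028/24675 in
Runoff Q = (P−Ia)²/(P−Ia+S) = (8.390)²/(8.390+26.849) = 5357574098/2681950425 ≈ 1.998 in

Q = 5357574098/2681950425 in ≈ 1.998 in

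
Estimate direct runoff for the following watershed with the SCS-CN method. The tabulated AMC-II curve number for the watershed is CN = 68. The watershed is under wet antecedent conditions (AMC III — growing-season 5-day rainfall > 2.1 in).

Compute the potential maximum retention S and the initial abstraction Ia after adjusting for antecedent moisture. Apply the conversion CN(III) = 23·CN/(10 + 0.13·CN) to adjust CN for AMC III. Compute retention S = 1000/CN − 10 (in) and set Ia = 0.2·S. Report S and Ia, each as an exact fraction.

S = 800/391 in ≈ 2.046 in; Ia = 160/391 in ≈ 0.409 in

Wet (AMC III): CN(III) = 23·68/(10 + 0.13·68) = 1564/(471/25) = 39100/471 ≈ 83.015
Retention S: 1000/CN − 10 with CN=83.015 → S = 800/391 ≈ 2.046 in
Ia = 0.2·(800/391) = 160/391 in ≈ 0.409 in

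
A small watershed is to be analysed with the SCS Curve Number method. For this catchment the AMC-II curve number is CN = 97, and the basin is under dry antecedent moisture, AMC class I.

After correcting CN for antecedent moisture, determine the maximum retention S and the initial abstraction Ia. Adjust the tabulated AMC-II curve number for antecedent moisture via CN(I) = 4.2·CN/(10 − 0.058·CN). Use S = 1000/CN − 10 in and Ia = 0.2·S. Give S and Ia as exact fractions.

S = 500/679 in ≈ 0.736 in; Ia = 100/679 in ≈ 0.147 in

Adjust CN=97 to AMC I: 4.2·97/(10 − 0.058·97) → (2037/5) ÷ (2187/500) = 67900/729 ≈ 93.141
S = 1000/(67900/729) − 10 = 500/679 in ≈ 0.736 in
Ia = 0.2·(500/679) = 100/679 in ≈ 0.147 in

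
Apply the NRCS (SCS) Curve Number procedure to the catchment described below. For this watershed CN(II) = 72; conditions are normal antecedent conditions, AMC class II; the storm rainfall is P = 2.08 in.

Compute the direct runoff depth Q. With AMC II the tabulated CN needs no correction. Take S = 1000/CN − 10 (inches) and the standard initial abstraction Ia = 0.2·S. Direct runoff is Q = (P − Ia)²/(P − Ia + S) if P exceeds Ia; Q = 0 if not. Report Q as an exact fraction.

Q = 85849/262800 in ≈ 0.327 in

AMC II — tabulated CN = 72 applies directly.
Max retention: S = 1000/72 − 10 = 35/9 in (≈ 3.889 in)
Ia = 0.2S: 0.2·3.889 = 0.778 in (exactly 7/9)
Excess rainfall: 2.080 − 0.778 = 1.302 in; P > Ia so Q > 0
Runoff Q = (P−Ia)²/(P−Ia+S) = (1.302)²/(1.302+3.889) = 85849/262800 ≈ 0.327 in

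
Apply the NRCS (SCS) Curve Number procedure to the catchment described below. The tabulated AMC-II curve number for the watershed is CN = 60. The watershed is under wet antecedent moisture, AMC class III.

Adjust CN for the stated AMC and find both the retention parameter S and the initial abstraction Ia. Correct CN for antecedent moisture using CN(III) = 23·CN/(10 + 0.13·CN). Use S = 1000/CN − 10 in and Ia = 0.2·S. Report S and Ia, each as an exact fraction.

S = 200/69 in ≈ 2.899 in; Ia = 40/69 in ≈ 0.580 in

Adjust CN=60 to AMC III: 23·60/(10 + 0.13·60) → 1380 ÷ (89/5) = 6900/89 ≈ 77.528
Retention S: 1000/CN − 10 with CN=77.528 → S = 200/69 ≈ 2.899 in
Ia = 0.2·(200/69) = 40/69 in ≈ 0.580 in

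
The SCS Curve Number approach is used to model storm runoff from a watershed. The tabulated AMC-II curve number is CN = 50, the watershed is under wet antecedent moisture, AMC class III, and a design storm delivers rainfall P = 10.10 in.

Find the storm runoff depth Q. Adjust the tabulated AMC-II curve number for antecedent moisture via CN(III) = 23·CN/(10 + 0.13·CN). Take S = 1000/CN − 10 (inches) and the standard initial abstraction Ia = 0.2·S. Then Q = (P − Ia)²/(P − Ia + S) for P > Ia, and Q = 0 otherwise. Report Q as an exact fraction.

CN(III) from CN(II)=50: (23·50)/(10 + 0.13·50) = 2300/33 ≈ 69.697
S = 1000/(2300/33) − 10 = 100/23 in ≈ 4.348 in
Ia = 0.2S: 0.2·4.348 = 0.870 in (exactly 20/23)
Excess rainfall: 10.100 − 0.870 = 9.230 in; P > Ia so Q > 0
Runoff Q = (P−Ia)²/(P−Ia+S) = (9.230)²/(9.230+4.348) = 4507129/718290 ≈ 6.275 in

Q = 4507129/718290 in ≈ 6.275 in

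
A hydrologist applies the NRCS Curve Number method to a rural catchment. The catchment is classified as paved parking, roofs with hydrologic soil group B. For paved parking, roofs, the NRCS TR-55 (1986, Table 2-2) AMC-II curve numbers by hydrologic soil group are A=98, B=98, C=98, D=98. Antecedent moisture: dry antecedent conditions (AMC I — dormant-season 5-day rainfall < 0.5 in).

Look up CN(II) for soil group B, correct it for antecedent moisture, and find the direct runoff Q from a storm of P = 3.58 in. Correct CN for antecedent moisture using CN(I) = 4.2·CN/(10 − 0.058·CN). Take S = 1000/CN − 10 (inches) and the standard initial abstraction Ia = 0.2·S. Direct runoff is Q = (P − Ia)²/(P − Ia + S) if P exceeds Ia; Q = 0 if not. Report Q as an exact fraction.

Q = 32109414481/10505626950 in ≈ 3.056 in

NRCS table: paved parking, roofs, soil group B → CN(II) = 98
Dry (AMC I): CN(I) = 4.2·98/(10 − 0.058·98) = (2058/5)/(1079/250) = 102900/1079 ≈ 95.366
Max retention: S = 1000/(102900/1079) − 10 = 500/1029 in (≈ 0.486 in)
Ia = 0.2S: 0.2·0.486 = 0.097 in (exactly 100/1029)
Excess rainfall: 3.580 − 0.097 = 3.483 in; P > Ia so Q > 0
Q = (179191/51450)²/((179191/51450) + 500/1029) = (32109414481/2647102500)/(204191/51450) = 32109414481/10505626950 in ≈ 3.056 in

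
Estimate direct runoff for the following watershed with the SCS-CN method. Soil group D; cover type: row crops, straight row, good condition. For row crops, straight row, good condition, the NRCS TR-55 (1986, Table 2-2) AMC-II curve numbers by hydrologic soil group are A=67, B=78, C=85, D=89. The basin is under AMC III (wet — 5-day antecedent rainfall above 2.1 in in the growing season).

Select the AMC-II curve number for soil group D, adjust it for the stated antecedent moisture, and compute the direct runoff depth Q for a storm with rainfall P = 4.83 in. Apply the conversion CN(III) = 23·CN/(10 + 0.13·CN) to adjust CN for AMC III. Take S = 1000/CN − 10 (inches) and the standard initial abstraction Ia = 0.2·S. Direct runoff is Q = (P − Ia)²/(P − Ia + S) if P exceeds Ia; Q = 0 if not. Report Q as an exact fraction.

Q = 934510823401/220400694700 in ≈ 4.240 in

NRCS table: row crops, straight row, good condition, soil group D → CN(II) = 89
Wet (AMC III): CN(III) = 23·89/(10 + 0.13·89) = 2047/(2157/100) = 204700/2157 ≈ 94.900
S = 1000/(204700/2157) − 10 = 1100/2047 in ≈ 0.537 in
Initial abstraction Ia = S/5 = (1100/2047)/5 = 220/2047 ≈ 0.107 in
Excess rainfall: 4.830 − 0.107 = 4.723 in; P > Ia so Q > 0
Runoff Q = (P−Ia)²/(P−Ia+S) = (4.723)²/(4.723+0.537) = 934510823401/220400694700 ≈ 4.240 in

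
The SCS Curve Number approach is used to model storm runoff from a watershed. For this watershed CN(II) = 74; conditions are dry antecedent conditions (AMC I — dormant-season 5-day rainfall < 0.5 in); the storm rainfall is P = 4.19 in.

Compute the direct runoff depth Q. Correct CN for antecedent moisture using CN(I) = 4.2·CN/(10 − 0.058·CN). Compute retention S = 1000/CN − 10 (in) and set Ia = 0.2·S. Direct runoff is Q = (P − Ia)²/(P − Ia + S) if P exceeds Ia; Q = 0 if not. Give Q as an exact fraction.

Q = 38244886969/65700245100 in ≈ 0.582 in

Adjust CN=74 to AMC I: 4.2·74/(10 − 0.058·74) → (1554/5) ÷ (1427/250) = 77700/1427 ≈ 54.450
Max retention: S = 1000/(77700/1427) − 10 = 6500/777 in (≈ 8.366 in)
Initial abstraction Ia = S/5 = (6500/777)/5 = 1300/777 ≈ 1.673 in
P − Ia = 4.190 − 1.673 = 195563/77700 ≈ 2.517 in (> 0, runoff occurs)
Runoff Q = (P−Ia)²/(P−Ia+S) = (2.517)²/(2.517+8.366) = 38244886969/65700245100 ≈ 0.582 in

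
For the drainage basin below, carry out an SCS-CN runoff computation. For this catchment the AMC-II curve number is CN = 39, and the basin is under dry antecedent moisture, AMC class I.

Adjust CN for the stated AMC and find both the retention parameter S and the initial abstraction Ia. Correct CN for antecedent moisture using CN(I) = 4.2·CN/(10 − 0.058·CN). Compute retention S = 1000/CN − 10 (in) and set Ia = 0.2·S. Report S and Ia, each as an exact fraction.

S = 30500/819 in ≈ 37.241 in; Ia = 6100/819 in ≈ 7.448 in

Adjust CN=39 to AMC I: 4.2·39/(10 − 0.058·39) → (819/5) ÷ (3869/500) = 81900/3869 ≈ 21.168
Retention S: 1000/CN − 10 with CN=21.168 → S = 30500/819 ≈ 37.241 in
Initial abstraction Ia = S/5 = (30500/819)/5 = 6100/819 ≈ 7.448 in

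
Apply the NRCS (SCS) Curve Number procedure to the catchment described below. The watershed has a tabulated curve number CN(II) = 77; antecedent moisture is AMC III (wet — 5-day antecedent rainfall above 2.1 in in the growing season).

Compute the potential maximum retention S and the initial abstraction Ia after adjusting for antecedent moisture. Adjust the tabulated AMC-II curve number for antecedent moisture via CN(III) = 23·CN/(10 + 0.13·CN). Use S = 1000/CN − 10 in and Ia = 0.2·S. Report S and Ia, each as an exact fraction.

S = 100/77 in ≈ 1.299 in; Ia = 20/77 in ≈ 0.260 in

CN(III) from CN(II)=77: (23·77)/(10 + 0.13·77) = 7700/87 ≈ 88.506
S = 1000/(7700/87) − 10 = 100/77 in ≈ 1.299 in
Ia = 0.2S: 0.2·1.299 = 0.260 in (exactly 20/77)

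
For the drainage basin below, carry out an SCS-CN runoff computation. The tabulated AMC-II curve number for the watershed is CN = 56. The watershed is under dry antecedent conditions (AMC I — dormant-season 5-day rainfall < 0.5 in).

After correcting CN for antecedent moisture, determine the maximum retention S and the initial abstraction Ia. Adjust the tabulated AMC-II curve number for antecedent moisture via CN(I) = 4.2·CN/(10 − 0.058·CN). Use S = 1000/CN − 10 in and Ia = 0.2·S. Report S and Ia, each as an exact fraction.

S = 2750/147 in ≈ 18.707 in; Ia = 550/147 in ≈ 3.741 in

CN(I) from CN(II)=56: (4.2·56)/(10 − 0.058·56) = 7350/211 ≈ 34.834
Retention S: 1000/CN − 10 with CN=34.834 → S = 2750/147 ≈ 18.707 in
Ia = 0.2S: 0.2·18.707 = 3.741 in (exactly 550/147)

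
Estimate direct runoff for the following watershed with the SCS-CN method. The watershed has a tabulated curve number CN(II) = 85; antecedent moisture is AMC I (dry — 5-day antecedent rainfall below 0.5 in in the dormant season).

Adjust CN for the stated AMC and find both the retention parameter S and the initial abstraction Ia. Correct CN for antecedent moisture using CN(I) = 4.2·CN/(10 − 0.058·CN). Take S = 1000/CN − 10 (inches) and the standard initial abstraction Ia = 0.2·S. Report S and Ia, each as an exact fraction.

CN(I) from CN(II)=85: (4.2·85)/(10 − 0.058·85) = 11900/169 ≈ 70.414
Max retention: S = 1000/(11900/169) − 10 = 500/119 in (≈ 4.202 in)
Initial abstraction Ia = S/5 = (500/119)/5 = 100/119 ≈ 0.840 in

S = 500/119 in ≈ 4.202 in; Ia = 100/119 in ≈ 0.840 in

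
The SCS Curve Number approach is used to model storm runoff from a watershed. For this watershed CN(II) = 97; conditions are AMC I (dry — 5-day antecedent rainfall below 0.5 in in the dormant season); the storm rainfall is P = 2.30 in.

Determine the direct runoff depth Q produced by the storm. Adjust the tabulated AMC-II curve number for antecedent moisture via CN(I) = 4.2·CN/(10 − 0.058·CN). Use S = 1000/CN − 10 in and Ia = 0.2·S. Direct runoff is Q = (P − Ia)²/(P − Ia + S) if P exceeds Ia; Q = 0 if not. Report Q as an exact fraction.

Q = 213656689/133199430 in ≈ 1.604 in

Adjust CN=97 to AMC I: 4.2·97/(10 − 0.058·97) → (2037/5) ÷ (2187/500) = 67900/729 ≈ 93.141
Max retention: S = 1000/(67900/729) − 10 = 500/679 in (≈ 0.736 in)
Ia = 0.2S: 0.2·0.736 = 0.147 in (exactly 100/679)
Excess rainfall: 2.300 − 0.147 = 2.153 in; P > Ia so Q > 0
Runoff Q = (P−Ia)²/(P−Ia+S) = (2.153)²/(2.153+0.736) = 213656689/133199430 ≈ 1.604 in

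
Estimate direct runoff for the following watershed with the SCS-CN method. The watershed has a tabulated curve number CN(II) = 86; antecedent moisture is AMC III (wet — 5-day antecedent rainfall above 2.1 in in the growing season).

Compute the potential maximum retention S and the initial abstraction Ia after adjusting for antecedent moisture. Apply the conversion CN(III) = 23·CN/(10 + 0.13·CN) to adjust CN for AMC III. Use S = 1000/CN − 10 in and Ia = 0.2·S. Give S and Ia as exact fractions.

CN(III) from CN(II)=86: (23·86)/(10 + 0.13·86) = 98900/1059 ≈ 93.390
Retention S: 1000/CN − 10 with CN=93.390 → S = 700/989 ≈ 0.708 in
Ia = 0.2·(700/989) = 140/989 in ≈ 0.142 in

S = 700/989 in ≈ 0.708 in; Ia = 140/989 in ≈ 0.142 in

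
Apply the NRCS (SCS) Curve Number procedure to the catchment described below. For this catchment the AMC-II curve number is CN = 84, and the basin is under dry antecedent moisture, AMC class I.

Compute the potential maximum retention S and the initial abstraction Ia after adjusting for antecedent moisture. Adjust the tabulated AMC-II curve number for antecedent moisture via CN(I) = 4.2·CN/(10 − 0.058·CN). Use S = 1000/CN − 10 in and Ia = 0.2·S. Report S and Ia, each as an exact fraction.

Dry (AMC I): CN(I) = 4.2·84/(10 − 0.058·84) = (1764/5)/(641/125) = 44100/641 ≈ 68.799
S = 1000/(44100/641) − 10 = 2000/441 in ≈ 4.535 in
Ia = 0.2·(2000/441) = 400/441 in ≈ 0.907 in

S = 2000/441 in ≈ 4.535 in; Ia = 400/441 in ≈ 0.907 in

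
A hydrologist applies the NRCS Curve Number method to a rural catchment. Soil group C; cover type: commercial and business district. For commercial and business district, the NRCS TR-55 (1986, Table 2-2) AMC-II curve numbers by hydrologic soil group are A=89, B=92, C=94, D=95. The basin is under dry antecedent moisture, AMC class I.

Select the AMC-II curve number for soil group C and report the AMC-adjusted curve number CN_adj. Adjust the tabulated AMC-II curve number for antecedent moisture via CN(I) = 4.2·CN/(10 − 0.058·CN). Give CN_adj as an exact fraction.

CN_adj = 32900/379 ≈ 86.807

NRCS table: commercial and business district, soil group C → CN(II) = 94
CN(I) from CN(II)=94: (4.2·94)/(10 − 0.058·94) = 32900/379 ≈ 86.807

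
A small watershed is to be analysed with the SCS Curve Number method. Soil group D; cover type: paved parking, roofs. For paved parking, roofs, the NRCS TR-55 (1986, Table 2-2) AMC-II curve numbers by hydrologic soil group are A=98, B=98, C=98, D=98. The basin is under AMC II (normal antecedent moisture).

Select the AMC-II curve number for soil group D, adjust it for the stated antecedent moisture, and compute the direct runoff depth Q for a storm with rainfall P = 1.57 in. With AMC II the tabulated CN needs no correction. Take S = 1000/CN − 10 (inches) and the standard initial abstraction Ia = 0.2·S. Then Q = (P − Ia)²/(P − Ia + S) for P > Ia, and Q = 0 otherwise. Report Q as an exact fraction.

NRCS table: paved parking, roofs, soil group D → CN(II) = 98
CN(II) = 98; AMC II needs no correction.
S = 1000/98 − 10 = 10/49 in ≈ 0.204 in
Ia = 0.2S: 0.2·0.204 = 0.041 in (exactly 2/49)
P − Ia = 1.570 − 0.041 = 7493/4900 ≈ 1.529 in (> 0, runoff occurs)
Q = (7493/4900)²/((7493/4900) + 10/49) = (56145049/24010000)/(8493/4900) = 56145049/41615700 in ≈ 1.349 in

Q = 56145049/41615700 in ≈ 1.349 in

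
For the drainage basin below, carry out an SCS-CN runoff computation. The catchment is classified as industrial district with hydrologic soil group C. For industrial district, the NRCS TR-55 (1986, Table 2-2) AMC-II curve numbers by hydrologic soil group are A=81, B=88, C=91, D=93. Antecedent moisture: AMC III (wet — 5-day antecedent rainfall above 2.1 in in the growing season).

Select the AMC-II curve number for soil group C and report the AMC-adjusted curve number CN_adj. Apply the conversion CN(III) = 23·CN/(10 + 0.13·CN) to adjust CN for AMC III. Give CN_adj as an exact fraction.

CN_adj = 209300/2183 ≈ 95.877

NRCS table: industrial district, soil group C → CN(II) = 91
CN(III) from CN(II)=91: (23·91)/(10 + 0.13·91) = 209300/2183 ≈ 95.877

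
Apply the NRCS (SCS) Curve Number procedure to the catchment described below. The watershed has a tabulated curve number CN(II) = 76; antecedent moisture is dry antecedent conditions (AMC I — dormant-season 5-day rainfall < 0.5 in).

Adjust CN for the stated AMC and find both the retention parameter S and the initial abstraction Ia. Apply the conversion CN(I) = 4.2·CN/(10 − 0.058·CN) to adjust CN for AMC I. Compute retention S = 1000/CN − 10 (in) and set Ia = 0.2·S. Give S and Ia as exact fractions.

S = 1000/133 in ≈ 7.519 in; Ia = 200/133 in ≈ 1.504 in

Dry (AMC I): CN(I) = 4.2·76/(10 − 0.058·76) = (1596/5)/(699/125) = 13300/233 ≈ 57.082
S = 1000/(13300/233) − 10 = 1000/133 in ≈ 7.519 in
Initial abstraction Ia = S/5 = (1000/133)/5 = 200/133 ≈ 1.504 in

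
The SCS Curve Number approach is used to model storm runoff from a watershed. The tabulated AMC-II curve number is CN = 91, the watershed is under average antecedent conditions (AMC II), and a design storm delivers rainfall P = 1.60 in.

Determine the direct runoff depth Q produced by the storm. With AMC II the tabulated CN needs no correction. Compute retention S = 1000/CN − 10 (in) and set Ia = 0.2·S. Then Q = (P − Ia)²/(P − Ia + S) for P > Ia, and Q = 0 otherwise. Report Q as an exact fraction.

CN(II) = 91; AMC II needs no correction.
Max retention: S = 1000/91 − 10 = 90/91 in (≈ 0.989 in)
Ia = 0.2·(90/91) = 18/91 in ≈ 0.198 in
P − Ia = 1.600 − 0.198 = 638/455 ≈ 1.402 in (> 0, runoff occurs)
Runoff Q = (P−Ia)²/(P−Ia+S) = (1.402)²/(1.402+0.989) = 101761/123760 ≈ 0.822 in

Q = 101761/123760 in ≈ 0.822 in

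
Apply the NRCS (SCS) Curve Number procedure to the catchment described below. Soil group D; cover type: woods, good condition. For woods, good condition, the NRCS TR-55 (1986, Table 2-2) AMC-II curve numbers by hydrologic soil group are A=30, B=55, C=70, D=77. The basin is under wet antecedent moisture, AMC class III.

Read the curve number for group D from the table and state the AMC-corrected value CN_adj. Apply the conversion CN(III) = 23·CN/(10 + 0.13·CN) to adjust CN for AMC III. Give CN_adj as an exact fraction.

CN_adj = 7700/87 ≈ 88.506

NRCS table: woods, good condition, soil group D → CN(II) = 77
Adjust CN=77 to AMC III: 23·77/(10 + 0.13·77) → 1771 ÷ (2001/100) = 7700/87 ≈ 88.506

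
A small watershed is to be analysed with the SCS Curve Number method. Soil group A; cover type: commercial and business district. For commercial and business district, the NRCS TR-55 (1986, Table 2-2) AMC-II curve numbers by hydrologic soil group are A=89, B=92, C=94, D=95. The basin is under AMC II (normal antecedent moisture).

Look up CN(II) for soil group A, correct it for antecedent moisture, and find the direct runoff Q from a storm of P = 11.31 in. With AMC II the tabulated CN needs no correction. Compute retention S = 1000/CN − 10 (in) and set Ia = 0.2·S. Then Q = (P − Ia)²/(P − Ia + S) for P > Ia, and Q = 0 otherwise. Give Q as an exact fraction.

NRCS table: commercial and business district, soil group A → CN(II) = 89
CN(II) = 89; AMC II needs no correction.
Max retention: S = 1000/89 − 10 = 110/89 in (≈ 1.236 in)
Initial abstraction Ia = S/5 = (110/89)/5 = 22/89 ≈ 0.247 in
Since P=11.310 > Ia=0.247: effective rainfall P−Ia = 98459/8900 in
Q: (98459/8900)² ÷ (109459/8900) = 9694174681/974185100 in (≈ 9.951 in)

Q = 9694174681/974185100 in ≈ 9.951 in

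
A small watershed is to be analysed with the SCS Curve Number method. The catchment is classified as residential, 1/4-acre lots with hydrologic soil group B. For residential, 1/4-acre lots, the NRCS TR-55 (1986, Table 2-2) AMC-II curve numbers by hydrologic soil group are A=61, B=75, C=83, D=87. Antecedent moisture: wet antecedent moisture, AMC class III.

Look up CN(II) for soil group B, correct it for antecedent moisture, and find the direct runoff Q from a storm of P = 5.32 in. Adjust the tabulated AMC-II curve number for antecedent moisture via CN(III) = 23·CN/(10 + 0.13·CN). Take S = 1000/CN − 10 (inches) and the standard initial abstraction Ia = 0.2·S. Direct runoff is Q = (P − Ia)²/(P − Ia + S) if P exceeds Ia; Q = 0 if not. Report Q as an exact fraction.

Q = 75290329/19280325 in ≈ 3.905 in

NRCS table: residential, 1/4-acre lots, soil group B → CN(II) = 75
Adjust CN=75 to AMC III: 23·75/(10 + 0.13·75) → 1725 ÷ (79/4) = 6900/79 ≈ 87.342
Retention S: 1000/CN − 10 with CN=87.342 → S = 100/69 ≈ 1.449 in
Ia = 0.2S: 0.2·1.449 = 0.290 in (exactly 20/69)
Since P=5.320 > Ia=0.290: effective rainfall P−Ia = 8677/1725 in
Runoff Q = (P−Ia)²/(P−Ia+S) = (5.030)²/(5.030+1.449) = 75290329/19280325 ≈ 3.905 in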